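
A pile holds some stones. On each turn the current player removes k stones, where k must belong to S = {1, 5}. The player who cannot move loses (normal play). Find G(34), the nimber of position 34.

G(0) = 0
G(1) = mex{0} = 1
G(2) = mex{1} = 0
G(3) = mex{0} = 1
G(4) = mex{1} = 0
G(5) = mex{0,0} = 1
G(6) = mex{1,1} = 0
G(7) = mex{0,0} = 1
G(8) = mex{1,1} = 0
G(9) = mex{0,0} = 1
G(10) = mex{1,1} = 0
G(11) = mex{0,0} = 1
G(12) = mex{1,1} = 0
G(13) = mex{0,0} = 1
G(14) = mex{1,1} = 0
G(15) = mex{0,0} = 1
G(16) = mex{1,1} = 0
G(17) = mex{0,0} = 1
G(18) = mex{1,1} = 0
G(19) = mex{0,0} = 1
G(20) = mex{1,1} = 0
G(21) = mex{0,0} = 1
G(22) = mex{1,1} = 0
G(23) = mex{0,0} = 1
G(24) = mex{1,1} = 0
G(25) = mex{0,0} = 1
G(26) = mex{1,1} = 0
G(27) = mex{0,0} = 1
G(28) = mex{1,1} = 0
G(29) = mex{0,0} = 1
G(30) = mex{1,1} = 0
G(31) = mex{0,0} = 1
G(32) = mex{1,1} = 0
G(33) = mex{0,0} = 1
G(34) = mex{1,1} = 0

0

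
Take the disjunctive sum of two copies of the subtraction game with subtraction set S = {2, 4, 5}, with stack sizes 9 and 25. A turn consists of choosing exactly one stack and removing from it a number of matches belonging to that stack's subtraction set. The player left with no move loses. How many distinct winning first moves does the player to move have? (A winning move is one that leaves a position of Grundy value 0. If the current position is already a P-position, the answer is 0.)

3

All stacks use S = {2, 4, 5}:
n :  0  1  2  3  4  5  6  7  8  9 10 11 12 13 14 15 16 17 18 19 20 21 22 23 24 25
G :  0  0  1  1  2  2  3  0  0  1  1  2  2  3  0  0  1  1  2  2  3  0  0  1  1  2
Stack A: G(9) = 1.
Stack B: G(25) = 2.
Combined Grundy value = 1 ⊕ 2 = 3.
A winning move leaves total XOR = 0, i.e. changes one component's Grundy value g to g ⊕ X where X is the current total.
Stack A: need g' = 1⊕3 = 2. Options: 9−2→G=0, 9−4→G=2, 9−5→G=2. Hits: 2.
Stack B: need g' = 2⊕3 = 1. Options: 25−2→G=1, 25−4→G=0, 25−5→G=3. Hits: 1.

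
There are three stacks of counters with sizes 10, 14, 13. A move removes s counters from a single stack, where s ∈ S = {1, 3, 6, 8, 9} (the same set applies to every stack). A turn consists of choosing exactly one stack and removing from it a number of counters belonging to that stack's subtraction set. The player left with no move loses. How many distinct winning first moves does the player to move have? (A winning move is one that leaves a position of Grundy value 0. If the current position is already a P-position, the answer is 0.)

1

All stacks use S = {1, 3, 6, 8, 9}:
G(0) = 0
G(1) = mex{0} = 1
G(2) = mex{1} = 0
G(3) = mex{0,0} = 1
G(4) = mex{1,1} = 0
G(5) = mex{0,0} = 1
G(6) = mex{1,1,0} = 2
G(7) = mex{2,0,1} = 3
G(8) = mex{3,1,0,0} = 2
G(9) = mex{2,2,1,1,0} = 3
G(10) = mex{3,3,0,0,1} = 2
G(11) = mex{2,2,1,1,0} = 3
G(12) = mex{3,3,2,0,1} = 4
G(13) = mex{4,2,3,1,0} = 5
G(14) = mex{5,3,2,2,1} = 0
Stack A: G(10) = 2.
Stack B: G(14) = 0.
Stack C: G(13) = 5.
Combined Grundy value = 2 ⊕ 0 ⊕ 5 = 7.
A winning move leaves total XOR = 0, i.e. changes one component's Grundy value g to g ⊕ X where X is the current total.
Stack A: need g' = 2⊕7 = 5. Options: 10−1→G=3, 10−3→G=3, 10−6→G=0, 10−8→G=0, 10−9→G=1. Hits: 0.
Stack B: need g' = 0⊕7 = 7. Options: 14−1→G=5, 14−3→G=3, 14−6→G=2, 14−8→G=2, 14−9→G=1. Hits: 0.
Stack C: need g' = 5⊕7 = 2. Options: 13−1→G=4, 13−3→G=2, 13−6→G=3, 13−8→G=1, 13−9→G=0. Hits: 1.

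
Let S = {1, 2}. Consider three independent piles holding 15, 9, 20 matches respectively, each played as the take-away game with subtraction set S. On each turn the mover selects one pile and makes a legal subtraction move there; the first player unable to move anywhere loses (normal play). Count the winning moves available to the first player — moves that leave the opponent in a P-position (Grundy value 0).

All piles use S = {1, 2}:
n :  0  1  2  3  4  5  6  7  8  9 10 11 12 13 14 15 16 17 18 19 20
G :  0  1  2  0  1  2  0  1  2  0  1  2  0  1  2  0  1  2  0  1  2
Pile A: G(15) = 0.
Pile B: G(9) = 0.
Pile C: G(20) = 2.
Combined Grundy value = 0 ⊕ 0 ⊕ 2 = 2.
A winning move leaves total XOR = 0, i.e. changes one component's Grundy value g to g ⊕ X where X is the current total.
Pile A: need g' = 0⊕2 = 2. Options: 15−1→G=2, 15−2→G=1. Hits: 1.
Pile B: need g' = 0⊕2 = 2. Options: 9−1→G=2, 9−2→G=1. Hits: 1.
Pile C: need g' = 2⊕2 = 0. Options: 20−1→G=1, 20−2→G=0. Hits: 1.

3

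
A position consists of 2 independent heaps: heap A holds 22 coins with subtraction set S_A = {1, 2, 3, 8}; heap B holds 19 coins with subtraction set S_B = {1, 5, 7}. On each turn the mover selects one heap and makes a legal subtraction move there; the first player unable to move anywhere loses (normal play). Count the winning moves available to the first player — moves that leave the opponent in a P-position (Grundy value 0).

Heap A, S = {1, 2, 3, 8}:
n :  0  1  2  3  4  5  6  7  8  9 10 11 12 13 14 15 16 17 18 19 20 21 22
G :  0  1  2  3  0  1  2  3  4  0  1  2  3  0  1  2  3  4  0  1  2  3  0
G_A(22) = 0.
Heap B, S = {1, 5, 7}:
n :  0  1  2  3  4  5  6  7  8  9 10 11 12 13 14 15 16 17 18 19
G :  0  1  0  1  0  1  0  1  0  1  0  1  0  1  0  1  0  1  0  1
G_B(19) = 1.
Combined Grundy value = 0 ⊕ 1 = 1.
A winning move leaves total XOR = 0, i.e. changes one component's Grundy value g to g ⊕ X where X is the current total.
Heap A: need g' = 0⊕1 = 1. Options: 22−1→G=3, 22−2→G=2, 22−3→G=1, 22−8→G=1. Hits: 2.
Heap B: need g' = 1⊕1 = 0. Options: 19−1→G=0, 19−5→G=0, 19−7→G=0. Hits: 3.

5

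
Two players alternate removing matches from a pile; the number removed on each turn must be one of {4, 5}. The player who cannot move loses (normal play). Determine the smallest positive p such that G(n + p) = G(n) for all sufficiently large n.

9

n :  0  1  2  3  4  5  6  7  8  9 10 11 12 13 14 15 16 17 18 19
G :  0  0  0  0  1  1  1  1  2  0  0  0  0  1  1  1  1  2  0  0
G(n+9) = G(n) holds for n = 0,…,4 (a full window of length max(S) = 5), so the sequence is purely periodic with period 9.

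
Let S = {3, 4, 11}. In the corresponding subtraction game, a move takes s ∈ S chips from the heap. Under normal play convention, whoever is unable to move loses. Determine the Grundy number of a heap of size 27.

2

G(0) = 0
G(1) = mex{} = 0
G(2) = mex{} = 0
G(3) = mex{0} = 1
G(4) = mex{0,0} = 1
G(5) = mex{0,0} = 1
G(6) = mex{1,0} = 2
G(7) = mex{1,1} = 0
G(8) = mex{1,1} = 0
G(9) = mex{2,1} = 0
G(10) = mex{0,2} = 1
G(11) = mex{0,0,0} = 1
G(12) = mex{0,0,0} = 1
G(13) = mex{1,0,0} = 2
G(14) = mex{1,1,1} = 0
G(15) = mex{1,1,1} = 0
G(16) = mex{2,1,1} = 0
G(17) = mex{0,2,2} = 1
G(18) = mex{0,0,0} = 1
G(19) = mex{0,0,0} = 1
G(20) = mex{1,0,0} = 2
G(21) = mex{1,1,1} = 0
G(22) = mex{1,1,1} = 0
G(23) = mex{2,1,1} = 0
G(24) = mex{0,2,2} = 1
G(25) = mex{0,0,0} = 1
G(26) = mex{0,0,0} = 1
G(27) = mex{1,0,0} = 2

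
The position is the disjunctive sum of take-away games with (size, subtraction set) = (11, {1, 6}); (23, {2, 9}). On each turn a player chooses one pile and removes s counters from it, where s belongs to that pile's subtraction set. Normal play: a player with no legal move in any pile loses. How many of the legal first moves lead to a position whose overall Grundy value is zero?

0

Pile A, S = {1, 6}:
n :  0  1  2  3  4  5  6  7  8  9 10 11
G :  0  1  0  1  0  1  2  0  1  0  1  0
G_A(11) = 0.
Pile B, S = {2, 9}:
G(0) = 0
G(1) = mex{} = 0
G(2) = mex{0} = 1
G(3) = mex{0} = 1
G(4) = mex{1} = 0
G(5) = mex{1} = 0
G(6) = mex{0} = 1
G(7) = mex{0} = 1
G(8) = mex{1} = 0
G(9) = mex{1,0} = 2
G(10) = mex{0,0} = 1
G(11) = mex{2,1} = 0
G(12) = mex{1,1} = 0
G(13) = mex{0,0} = 1
G(14) = mex{0,0} = 1
G(15) = mex{1,1} = 0
G(16) = mex{1,1} = 0
G(17) = mex{0,0} = 1
G(18) = mex{0,2} = 1
G(19) = mex{1,1} = 0
G(20) = mex{1,0} = 2
G(21) = mex{0,0} = 1
G(22) = mex{2,1} = 0
G(23) = mex{1,1} = 0
G_B(23) = 0.
Combined Grundy value = 0 ⊕ 0 = 0.
A winning move leaves total XOR = 0, i.e. changes one component's Grundy value g to g ⊕ X where X is the current total.
Pile A: target g' = 0⊕0 = 0, but every legal move changes the Grundy value (mex property), so 0 moves.
Pile B: target g' = 0⊕0 = 0, but every legal move changes the Grundy value (mex property), so 0 moves.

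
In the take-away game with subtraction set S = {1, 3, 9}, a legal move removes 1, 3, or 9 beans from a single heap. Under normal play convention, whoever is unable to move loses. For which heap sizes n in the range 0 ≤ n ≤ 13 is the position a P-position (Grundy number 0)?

0, 2, 4, 6, 8, 10, 12

G(0) = 0
G(1) = mex{0} = 1
G(2) = mex{1} = 0
G(3) = mex{0,0} = 1
G(4) = mex{1,1} = 0
G(5) = mex{0,0} = 1
G(6) = mex{1,1} = 0
G(7) = mex{0,0} = 1
G(8) = mex{1,1} = 0
G(9) = mex{0,0,0} = 1
G(10) = mex{1,1,1} = 0
G(11) = mex{0,0,0} = 1
G(12) = mex{1,1,1} = 0
G(13) = mex{0,0,0} = 1
P-positions are exactly the n with G(n) = 0.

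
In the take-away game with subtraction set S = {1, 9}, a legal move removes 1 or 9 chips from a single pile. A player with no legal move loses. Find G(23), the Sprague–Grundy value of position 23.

1

G(0) = 0
G(1) = mex{0} = 1
G(2) = mex{1} = 0
G(3) = mex{0} = 1
G(4) = mex{1} = 0
G(5) = mex{0} = 1
G(6) = mex{1} = 0
G(7) = mex{0} = 1
G(8) = mex{1} = 0
G(9) = mex{0,0} = 1
G(10) = mex{1,1} = 0
G(11) = mex{0,0} = 1
G(12) = mex{1,1} = 0
G(13) = mex{0,0} = 1
G(14) = mex{1,1} = 0
G(15) = mex{0,0} = 1
G(16) = mex{1,1} = 0
G(17) = mex{0,0} = 1
G(18) = mex{1,1} = 0
G(19) = mex{0,0} = 1
G(20) = mex{1,1} = 0
G(21) = mex{0,0} = 1
G(22) = mex{1,1} = 0
G(23) = mex{0,0} = 1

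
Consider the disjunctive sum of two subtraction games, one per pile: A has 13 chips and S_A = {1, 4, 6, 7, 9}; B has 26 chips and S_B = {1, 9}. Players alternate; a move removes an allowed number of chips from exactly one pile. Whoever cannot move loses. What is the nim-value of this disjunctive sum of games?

Pile A, S = {1, 4, 6, 7, 9}:
G(0) = 0
G(1) = mex{0} = 1
G(2) = mex{1} = 0
G(3) = mex{0} = 1
G(4) = mex{1,0} = 2
G(5) = mex{2,1} = 0
G(6) = mex{0,0,0} = 1
G(7) = mex{1,1,1,0} = 2
G(8) = mex{2,2,0,1} = 3
G(9) = mex{3,0,1,0,0} = 2
G(10) = mex{2,1,2,1,1} = 0
G(11) = mex{0,2,0,2,0} = 1
G(12) = mex{1,3,1,0,1} = 2
G(13) = mex{2,2,2,1,2} = 0
G_A(13) = 0.
Pile B, S = {1, 9}:
n :  0  1  2  3  4  5  6  7  8  9 10 11 12 13 14 15 16 17 18 19 20 21 22 23 24 25 26
G :  0  1  0  1  0  1  0  1  0  1  0  1  0  1  0  1  0  1  0  1  0  1  0  1  0  1  0
G_B(26) = 0.
Combined Grundy value = 0 ⊕ 0 = 0.

0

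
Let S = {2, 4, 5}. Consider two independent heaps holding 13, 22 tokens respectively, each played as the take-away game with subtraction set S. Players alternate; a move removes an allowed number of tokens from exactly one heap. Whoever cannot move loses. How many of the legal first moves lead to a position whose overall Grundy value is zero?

2

All heaps use S = {2, 4, 5}:
G(0) = 0
G(1) = mex{} = 0
G(2) = mex{0} = 1
G(3) = mex{0} = 1
G(4) = mex{1,0} = 2
G(5) = mex{1,0,0} = 2
G(6) = mex{2,1,0} = 3
G(7) = mex{2,1,1} = 0
G(8) = mex{3,2,1} = 0
G(9) = mex{0,2,2} = 1
G(10) = mex{0,3,2} = 1
G(11) = mex{1,0,3} = 2
G(12) = mex{1,0,0} = 2
G(13) = mex{2,1,0} = 3
G(14) = mex{2,1,1} = 0
G(15) = mex{3,2,1} = 0
G(16) = mex{0,2,2} = 1
G(17) = mex{0,3,2} = 1
G(18) = mex{1,0,3} = 2
G(19) = mex{1,0,0} = 2
G(20) = mex{2,1,0} = 3
G(21) = mex{2,1,1} = 0
G(22) = mex{3,2,1} = 0
Heap A: G(13) = 3.
Heap B: G(22) = 0.
Combined Grundy value = 3 ⊕ 0 = 3.
A winning move leaves total XOR = 0, i.e. changes one component's Grundy value g to g ⊕ X where X is the current total.
Heap A: need g' = 3⊕3 = 0. Options: 13−2→G=2, 13−4→G=1, 13−5→G=0. Hits: 1.
Heap B: need g' = 0⊕3 = 3. Options: 22−2→G=3, 22−4→G=2, 22−5→G=1. Hits: 1.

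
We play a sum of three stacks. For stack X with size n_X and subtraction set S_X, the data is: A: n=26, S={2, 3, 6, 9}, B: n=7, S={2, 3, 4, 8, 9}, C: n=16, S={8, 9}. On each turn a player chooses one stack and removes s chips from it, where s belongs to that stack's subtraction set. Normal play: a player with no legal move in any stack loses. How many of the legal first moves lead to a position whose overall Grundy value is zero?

Stack A, S = {2, 3, 6, 9}:
G(0) = 0
G(1) = mex{} = 0
G(2) = mex{0} = 1
G(3) = mex{0,0} = 1
G(4) = mex{1,0} = 2
G(5) = mex{1,1} = 0
G(6) = mex{2,1,0} = 3
G(7) = mex{0,2,0} = 1
G(8) = mex{3,0,1} = 2
G(9) = mex{1,3,1,0} = 2
G(10) = mex{2,1,2,0} = 3
G(11) = mex{2,2,0,1} = 3
G(12) = mex{3,2,3,1} = 0
G(13) = mex{3,3,1,2} = 0
G(14) = mex{0,3,2,0} = 1
G(15) = mex{0,0,2,3} = 1
G(16) = mex{1,0,3,1} = 2
G(17) = mex{1,1,3,2} = 0
G(18) = mex{2,1,0,2} = 3
G(19) = mex{0,2,0,3} = 1
G(20) = mex{3,0,1,3} = 2
G(21) = mex{1,3,1,0} = 2
G(22) = mex{2,1,2,0} = 3
G(23) = mex{2,2,0,1} = 3
G(24) = mex{3,2,3,1} = 0
G(25) = mex{3,3,1,2} = 0
G(26) = mex{0,3,2,0} = 1
G_A(26) = 1.
Stack B, S = {2, 3, 4, 8, 9}:
n : 0 1 2 3 4 5 6 7
G : 0 0 1 1 2 2 0 0
G_B(7) = 0.
Stack C, S = {8, 9}:
G(0) = 0
G(1) = mex{} = 0
G(2) = mex{} = 0
G(3) = mex{} = 0
G(4) = mex{} = 0
G(5) = mex{} = 0
G(6) = mex{} = 0
G(7) = mex{} = 0
G(8) = mex{0} = 1
G(9) = mex{0,0} = 1
G(10) = mex{0,0} = 1
G(11) = mex{0,0} = 1
G(12) = mex{0,0} = 1
G(13) = mex{0,0} = 1
G(14) = mex{0,0} = 1
G(15) = mex{0,0} = 1
G(16) = mex{1,0} = 2
G_C(16) = 2.
Combined Grundy value = 1 ⊕ 0 ⊕ 2 = 3.
A winning move leaves total XOR = 0, i.e. changes one component's Grundy value g to g ⊕ X where X is the current total.
Stack A: need g' = 1⊕3 = 2. Options: 26−2→G=0, 26−3→G=3, 26−6→G=2, 26−9→G=0. Hits: 1.
Stack B: need g' = 0⊕3 = 3. Options: 7−2→G=2, 7−3→G=2, 7−4→G=1. Hits: 0.
Stack C: need g' = 2⊕3 = 1. Options: 16−8→G=1, 16−9→G=0. Hits: 1.

2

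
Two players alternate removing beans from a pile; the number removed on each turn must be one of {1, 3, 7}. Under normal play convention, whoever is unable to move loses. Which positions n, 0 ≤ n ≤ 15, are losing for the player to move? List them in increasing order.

n :  0  1  2  3  4  5  6  7  8  9 10 11 12 13 14 15
G :  0  1  0  1  0  1  0  1  0  1  0  1  0  1  0  1
P-positions are exactly the n with G(n) = 0.

0, 2, 4, 6, 8, 10, 12, 14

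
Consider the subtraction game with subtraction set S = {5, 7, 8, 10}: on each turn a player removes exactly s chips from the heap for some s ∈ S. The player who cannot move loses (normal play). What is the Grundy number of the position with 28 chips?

2

G(0) = 0
G(1) = mex{} = 0
G(2) = mex{} = 0
G(3) = mex{} = 0
G(4) = mex{} = 0
G(5) = mex{0} = 1
G(6) = mex{0} = 1
G(7) = mex{0,0} = 1
G(8) = mex{0,0,0} = 1
G(9) = mex{0,0,0} = 1
G(10) = mex{1,0,0,0} = 2
G(11) = mex{1,0,0,0} = 2
G(12) = mex{1,1,0,0} = 2
G(13) = mex{1,1,1,0} = 2
G(14) = mex{1,1,1,0} = 2
G(15) = mex{2,1,1,1} = 0
G(16) = mex{2,1,1,1} = 0
G(17) = mex{2,2,1,1} = 0
G(18) = mex{2,2,2,1} = 0
G(19) = mex{2,2,2,1} = 0
G(20) = mex{0,2,2,2} = 1
G(21) = mex{0,2,2,2} = 1
G(22) = mex{0,0,2,2} = 1
G(23) = mex{0,0,0,2} = 1
G(24) = mex{0,0,0,2} = 1
G(25) = mex{1,0,0,0} = 2
G(26) = mex{1,0,0,0} = 2
G(27) = mex{1,1,0,0} = 2
G(28) = mex{1,1,1,0} = 2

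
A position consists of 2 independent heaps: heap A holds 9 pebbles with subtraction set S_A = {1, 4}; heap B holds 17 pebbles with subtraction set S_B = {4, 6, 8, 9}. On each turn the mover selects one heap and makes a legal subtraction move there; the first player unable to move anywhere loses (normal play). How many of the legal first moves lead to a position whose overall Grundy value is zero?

4

Heap A, S = {1, 4}:
G(0) = 0
G(1) = mex{0} = 1
G(2) = mex{1} = 0
G(3) = mex{0} = 1
G(4) = mex{1,0} = 2
G(5) = mex{2,1} = 0
G(6) = mex{0,0} = 1
G(7) = mex{1,1} = 0
G(8) = mex{0,2} = 1
G(9) = mex{1,0} = 2
G_A(9) = 2.
Heap B, S = {4, 6, 8, 9}:
n :  0  1  2  3  4  5  6  7  8  9 10 11 12 13 14 15 16 17
G :  0  0  0  0  1  1  1  1  2  2  2  2  3  0  0  0  0  1
G_B(17) = 1.
Combined Grundy value = 2 ⊕ 1 = 3.
A winning move leaves total XOR = 0, i.e. changes one component's Grundy value g to g ⊕ X where X is the current total.
Heap A: need g' = 2⊕3 = 1. Options: 9−1→G=1, 9−4→G=0. Hits: 1.
Heap B: need g' = 1⊕3 = 2. Options: 17−4→G=0, 17−6→G=2, 17−8→G=2, 17−9→G=2. Hits: 3.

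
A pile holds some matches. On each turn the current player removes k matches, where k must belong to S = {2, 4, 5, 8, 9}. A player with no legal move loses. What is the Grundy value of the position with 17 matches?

n :  0  1  2  3  4  5  6  7  8  9 10 11 12 13 14 15 16 17
G :  0  0  1  1  2  2  3  0  4  1  5  2  3  0  0  1  1  2

2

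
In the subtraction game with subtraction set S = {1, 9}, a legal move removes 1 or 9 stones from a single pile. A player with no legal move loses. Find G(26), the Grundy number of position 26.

0

n :  0  1  2  3  4  5  6  7  8  9 10 11 12 13 14 15 16 17 18 19 20 21 22 23 24 25 26
G :  0  1  0  1  0  1  0  1  0  1  0  1  0  1  0  1  0  1  0  1  0  1  0  1  0  1  0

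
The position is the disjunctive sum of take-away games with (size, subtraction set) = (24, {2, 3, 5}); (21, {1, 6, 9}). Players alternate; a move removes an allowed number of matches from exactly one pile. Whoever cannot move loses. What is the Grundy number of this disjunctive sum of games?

3

Pile A, S = {2, 3, 5}:
G(0) = 0
G(1) = mex{} = 0
G(2) = mex{0} = 1
G(3) = mex{0,0} = 1
G(4) = mex{1,0} = 2
G(5) = mex{1,1,0} = 2
G(6) = mex{2,1,0} = 3
G(7) = mex{2,2,1} = 0
G(8) = mex{3,2,1} = 0
G(9) = mex{0,3,2} = 1
G(10) = mex{0,0,2} = 1
G(11) = mex{1,0,3} = 2
G(12) = mex{1,1,0} = 2
G(13) = mex{2,1,0} = 3
G(14) = mex{2,2,1} = 0
G(15) = mex{3,2,1} = 0
G(16) = mex{0,3,2} = 1
G(17) = mex{0,0,2} = 1
G(18) = mex{1,0,3} = 2
G(19) = mex{1,1,0} = 2
G(20) = mex{2,1,0} = 3
G(21) = mex{2,2,1} = 0
G(22) = mex{3,2,1} = 0
G(23) = mex{0,3,2} = 1
G(24) = mex{0,0,2} = 1
G_A(24) = 1.
Pile B, S = {1, 6, 9}:
G(0) = 0
G(1) = mex{0} = 1
G(2) = mex{1} = 0
G(3) = mex{0} = 1
G(4) = mex{1} = 0
G(5) = mex{0} = 1
G(6) = mex{1,0} = 2
G(7) = mex{2,1} = 0
G(8) = mex{0,0} = 1
G(9) = mex{1,1,0} = 2
G(10) = mex{2,0,1} = 3
G(11) = mex{3,1,0} = 2
G(12) = mex{2,2,1} = 0
G(13) = mex{0,0,0} = 1
G(14) = mex{1,1,1} = 0
G(15) = mex{0,2,2} = 1
G(16) = mex{1,3,0} = 2
G(17) = mex{2,2,1} = 0
G(18) = mex{0,0,2} = 1
G(19) = mex{1,1,3} = 0
G(20) = mex{0,0,2} = 1
G(21) = mex{1,1,0} = 2
G_B(21) = 2.
Combined Grundy value = 1 ⊕ 2 = 3.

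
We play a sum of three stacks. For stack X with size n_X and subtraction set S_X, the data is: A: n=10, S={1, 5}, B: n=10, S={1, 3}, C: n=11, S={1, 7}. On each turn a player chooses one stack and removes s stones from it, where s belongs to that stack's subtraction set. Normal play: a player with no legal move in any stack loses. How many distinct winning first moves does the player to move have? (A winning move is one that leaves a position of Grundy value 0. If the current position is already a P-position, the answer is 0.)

6

Stack A, S = {1, 5}:
G(0) = 0
G(1) = mex{0} = 1
G(2) = mex{1} = 0
G(3) = mex{0} = 1
G(4) = mex{1} = 0
G(5) = mex{0,0} = 1
G(6) = mex{1,1} = 0
G(7) = mex{0,0} = 1
G(8) = mex{1,1} = 0
G(9) = mex{0,0} = 1
G(10) = mex{1,1} = 0
G_A(10) = 0.
Stack B, S = {1, 3}:
n :  0  1  2  3  4  5  6  7  8  9 10
G :  0  1  0  1  0  1  0  1  0  1  0
G_B(10) = 0.
Stack C, S = {1, 7}:
G(0) = 0
G(1) = mex{0} = 1
G(2) = mex{1} = 0
G(3) = mex{0} = 1
G(4) = mex{1} = 0
G(5) = mex{0} = 1
G(6) = mex{1} = 0
G(7) = mex{0,0} = 1
G(8) = mex{1,1} = 0
G(9) = mex{0,0} = 1
G(10) = mex{1,1} = 0
G(11) = mex{0,0} = 1
G_C(11) = 1.
Combined Grundy value = 0 ⊕ 0 ⊕ 1 = 1.
A winning move leaves total XOR = 0, i.e. changes one component's Grundy value g to g ⊕ X where X is the current total.
Stack A: need g' = 0⊕1 = 1. Options: 10−1→G=1, 10−5→G=1. Hits: 2.
Stack B: need g' = 0⊕1 = 1. Options: 10−1→G=1, 10−3→G=1. Hits: 2.
Stack C: need g' = 1⊕1 = 0. Options: 11−1→G=0, 11−7→G=0. Hits: 2.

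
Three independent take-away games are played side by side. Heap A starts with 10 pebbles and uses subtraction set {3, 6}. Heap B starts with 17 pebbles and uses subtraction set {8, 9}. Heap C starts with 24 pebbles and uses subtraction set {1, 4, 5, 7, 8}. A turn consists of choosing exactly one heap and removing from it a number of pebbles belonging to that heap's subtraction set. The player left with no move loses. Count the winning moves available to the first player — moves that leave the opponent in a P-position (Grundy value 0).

Heap A, S = {3, 6}:
n :  0  1  2  3  4  5  6  7  8  9 10
G :  0  0  0  1  1  1  2  2  2  0  0
G_A(10) = 0.
Heap B, S = {8, 9}:
n :  0  1  2  3  4  5  6  7  8  9 10 11 12 13 14 15 16 17
G :  0  0  0  0  0  0  0  0  1  1  1  1  1  1  1  1  2  0
G_B(17) = 0.
Heap C, S = {1, 4, 5, 7, 8}:
n :  0  1  2  3  4  5  6  7  8  9 10 11 12 13 14 15 16 17 18 19 20 21 22 23 24
G :  0  1  0  1  2  3  2  3  4  5  4  0  1  0  1  2  3  2  3  4  5  4  0  1  0
G_C(24) = 0.
Combined Grundy value = 0 ⊕ 0 ⊕ 0 = 0.
A winning move leaves total XOR = 0, i.e. changes one component's Grundy value g to g ⊕ X where X is the current total.
Heap A: target g' = 0⊕0 = 0, but every legal move changes the Grundy value (mex property), so 0 moves.
Heap B: target g' = 0⊕0 = 0, but every legal move changes the Grundy value (mex property), so 0 moves.
Heap C: target g' = 0⊕0 = 0, but every legal move changes the Grundy value (mex property), so 0 moves.

0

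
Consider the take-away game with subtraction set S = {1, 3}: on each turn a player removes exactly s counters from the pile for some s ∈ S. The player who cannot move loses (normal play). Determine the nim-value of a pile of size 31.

1

G(0) = 0
G(1) = mex{0} = 1
G(2) = mex{1} = 0
G(3) = mex{0,0} = 1
G(4) = mex{1,1} = 0
G(5) = mex{0,0} = 1
G(6) = mex{1,1} = 0
G(7) = mex{0,0} = 1
G(8) = mex{1,1} = 0
G(9) = mex{0,0} = 1
G(10) = mex{1,1} = 0
G(11) = mex{0,0} = 1
G(12) = mex{1,1} = 0
G(13) = mex{0,0} = 1
G(14) = mex{1,1} = 0
G(15) = mex{0,0} = 1
G(16) = mex{1,1} = 0
G(17) = mex{0,0} = 1
G(18) = mex{1,1} = 0
G(19) = mex{0,0} = 1
G(20) = mex{1,1} = 0
G(21) = mex{0,0} = 1
G(22) = mex{1,1} = 0
G(23) = mex{0,0} = 1
G(24) = mex{1,1} = 0
G(25) = mex{0,0} = 1
G(26) = mex{1,1} = 0
G(27) = mex{0,0} = 1
G(28) = mex{1,1} = 0
G(29) = mex{0,0} = 1
G(30) = mex{1,1} = 0
G(31) = mex{0,0} = 1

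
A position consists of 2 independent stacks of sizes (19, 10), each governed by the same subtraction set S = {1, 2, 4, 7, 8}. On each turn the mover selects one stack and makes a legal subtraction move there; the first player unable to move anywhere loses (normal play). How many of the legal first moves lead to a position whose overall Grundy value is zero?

All stacks use S = {1, 2, 4, 7, 8}:
G(0) = 0
G(1) = mex{0} = 1
G(2) = mex{1,0} = 2
G(3) = mex{2,1} = 0
G(4) = mex{0,2,0} = 1
G(5) = mex{1,0,1} = 2
G(6) = mex{2,1,2} = 0
G(7) = mex{0,2,0,0} = 1
G(8) = mex{1,0,1,1,0} = 2
G(9) = mex{2,1,2,2,1} = 0
G(10) = mex{0,2,0,0,2} = 1
G(11) = mex{1,0,1,1,0} = 2
G(12) = mex{2,1,2,2,1} = 0
G(13) = mex{0,2,0,0,2} = 1
G(14) = mex{1,0,1,1,0} = 2
G(15) = mex{2,1,2,2,1} = 0
G(16) = mex{0,2,0,0,2} = 1
G(17) = mex{1,0,1,1,0} = 2
G(18) = mex{2,1,2,2,1} = 0
G(19) = mex{0,2,0,0,2} = 1
Stack A: G(19) = 1.
Stack B: G(10) = 1.
Combined Grundy value = 1 ⊕ 1 = 0.
A winning move leaves total XOR = 0, i.e. changes one component's Grundy value g to g ⊕ X where X is the current total.
Stack A: target g' = 1⊕0 = 1, but every legal move changes the Grundy value (mex property), so 0 moves.
Stack B: target g' = 1⊕0 = 1, but every legal move changes the Grundy value (mex property), so 0 moves.

0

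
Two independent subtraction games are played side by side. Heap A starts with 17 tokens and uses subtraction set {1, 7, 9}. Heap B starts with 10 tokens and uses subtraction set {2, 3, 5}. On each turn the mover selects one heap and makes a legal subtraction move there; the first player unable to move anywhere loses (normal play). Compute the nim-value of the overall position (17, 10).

Heap A, S = {1, 7, 9}:
G(0) = 0
G(1) = mex{0} = 1
G(2) = mex{1} = 0
G(3) = mex{0} = 1
G(4) = mex{1} = 0
G(5) = mex{0} = 1
G(6) = mex{1} = 0
G(7) = mex{0,0} = 1
G(8) = mex{1,1} = 0
G(9) = mex{0,0,0} = 1
G(10) = mex{1,1,1} = 0
G(11) = mex{0,0,0} = 1
G(12) = mex{1,1,1} = 0
G(13) = mex{0,0,0} = 1
G(14) = mex{1,1,1} = 0
G(15) = mex{0,0,0} = 1
G(16) = mex{1,1,1} = 0
G(17) = mex{0,0,0} = 1
G_A(17) = 1.
Heap B, S = {2, 3, 5}:
n :  0  1  2  3  4  5  6  7  8  9 10
G :  0  0  1  1  2  2  3  0  0  1  1
G_B(10) = 1.
Combined Grundy value = 1 ⊕ 1 = 0.

0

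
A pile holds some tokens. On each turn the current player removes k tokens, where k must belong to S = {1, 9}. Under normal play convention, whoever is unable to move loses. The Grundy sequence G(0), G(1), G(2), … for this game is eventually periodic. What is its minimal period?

G(0) = 0
G(1) = mex{0} = 1
G(2) = mex{1} = 0
G(3) = mex{0} = 1
G(4) = mex{1} = 0
G(5) = mex{0} = 1
G(6) = mex{1} = 0
G(7) = mex{0} = 1
G(8) = mex{1} = 0
G(9) = mex{0,0} = 1
G(10) = mex{1,1} = 0
G(11) = mex{0,0} = 1
G(12) = mex{1,1} = 0
G(13) = mex{0,0} = 1
G(14) = mex{1,1} = 0
G(n+2) = G(n) holds for n = 0,…,8 (a full window of length max(S) = 9), so the sequence is purely periodic with period 2.

2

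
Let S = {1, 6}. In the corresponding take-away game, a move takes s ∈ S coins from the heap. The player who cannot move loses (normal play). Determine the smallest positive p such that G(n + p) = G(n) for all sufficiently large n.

7

n :  0  1  2  3  4  5  6  7  8  9 10 11 12 13 14 15
G :  0  1  0  1  0  1  2  0  1  0  1  0  1  2  0  1
G(n+7) = G(n) holds for n = 0,…,5 (a full window of length max(S) = 6), so the sequence is purely periodic with period 7.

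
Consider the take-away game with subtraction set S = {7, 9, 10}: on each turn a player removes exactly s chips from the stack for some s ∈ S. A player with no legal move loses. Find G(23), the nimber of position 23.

0

n :  0  1  2  3  4  5  6  7  8  9 10 11 12 13 14 15 16 17 18 19 20 21 22 23
G :  0  0  0  0  0  0  0  1  1  1  1  1  1  1  2  2  2  0  0  0  0  0  0  0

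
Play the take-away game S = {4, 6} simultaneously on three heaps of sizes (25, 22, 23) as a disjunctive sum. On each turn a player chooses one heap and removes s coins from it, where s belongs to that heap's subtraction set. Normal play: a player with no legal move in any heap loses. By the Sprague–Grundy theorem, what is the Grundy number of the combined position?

All heaps use S = {4, 6}:
n :  0  1  2  3  4  5  6  7  8  9 10 11 12 13 14 15 16 17 18 19 20 21 22 23 24 25
G :  0  0  0  0  1  1  1  1  2  2  0  0  0  0  1  1  1  1  2  2  0  0  0  0  1  1
Heap A: G(25) = 1.
Heap B: G(22) = 0.
Heap C: G(23) = 0.
Combined Grundy value = 1 ⊕ 0 ⊕ 0 = 1.

1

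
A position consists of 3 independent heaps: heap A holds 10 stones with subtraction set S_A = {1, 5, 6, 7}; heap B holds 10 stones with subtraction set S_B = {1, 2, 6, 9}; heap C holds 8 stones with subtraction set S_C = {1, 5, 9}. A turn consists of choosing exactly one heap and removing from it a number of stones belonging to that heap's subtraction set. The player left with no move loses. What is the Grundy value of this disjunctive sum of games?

Heap A, S = {1, 5, 6, 7}:
n :  0  1  2  3  4  5  6  7  8  9 10
G :  0  1  0  1  0  1  2  3  2  3  2
G_A(10) = 2.
Heap B, S = {1, 2, 6, 9}:
n :  0  1  2  3  4  5  6  7  8  9 10
G :  0  1  2  0  1  2  3  0  1  2  0
G_B(10) = 0.
Heap C, S = {1, 5, 9}:
G(0) = 0
G(1) = mex{0} = 1
G(2) = mex{1} = 0
G(3) = mex{0} = 1
G(4) = mex{1} = 0
G(5) = mex{0,0} = 1
G(6) = mex{1,1} = 0
G(7) = mex{0,0} = 1
G(8) = mex{1,1} = 0
G_C(8) = 0.
Combined Grundy value = 2 ⊕ 0 ⊕ 0 = 2.

2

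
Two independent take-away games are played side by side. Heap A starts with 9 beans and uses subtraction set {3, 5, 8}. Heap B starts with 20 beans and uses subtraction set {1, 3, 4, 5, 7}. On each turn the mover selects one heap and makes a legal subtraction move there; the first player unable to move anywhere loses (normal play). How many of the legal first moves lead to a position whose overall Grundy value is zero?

Heap A, S = {3, 5, 8}:
n : 0 1 2 3 4 5 6 7 8 9
G : 0 0 0 1 1 1 2 2 2 3
G_A(9) = 3.
Heap B, S = {1, 3, 4, 5, 7}:
n :  0  1  2  3  4  5  6  7  8  9 10 11 12 13 14 15 16 17 18 19 20
G :  0  1  0  1  2  3  2  3  0  1  0  1  2  3  2  3  0  1  0  1  2
G_B(20) = 2.
Combined Grundy value = 3 ⊕ 2 = 1.
A winning move leaves total XOR = 0, i.e. changes one component's Grundy value g to g ⊕ X where X is the current total.
Heap A: need g' = 3⊕1 = 2. Options: 9−3→G=2, 9−5→G=1, 9−8→G=0. Hits: 1.
Heap B: need g' = 2⊕1 = 3. Options: 20−1→G=1, 20−3→G=1, 20−4→G=0, 20−5→G=3, 20−7→G=3. Hits: 2.

3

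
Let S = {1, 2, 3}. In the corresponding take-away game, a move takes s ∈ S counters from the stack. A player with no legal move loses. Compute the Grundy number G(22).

2

G(0) = 0
G(1) = mex{0} = 1
G(2) = mex{1,0} = 2
G(3) = mex{2,1,0} = 3
G(4) = mex{3,2,1} = 0
G(5) = mex{0,3,2} = 1
G(6) = mex{1,0,3} = 2
G(7) = mex{2,1,0} = 3
G(8) = mex{3,2,1} = 0
G(9) = mex{0,3,2} = 1
G(10) = mex{1,0,3} = 2
G(11) = mex{2,1,0} = 3
G(12) = mex{3,2,1} = 0
G(13) = mex{0,3,2} = 1
G(14) = mex{1,0,3} = 2
G(15) = mex{2,1,0} = 3
G(16) = mex{3,2,1} = 0
G(17) = mex{0,3,2} = 1
G(18) = mex{1,0,3} = 2
G(19) = mex{2,1,0} = 3
G(20) = mex{3,2,1} = 0
G(21) = mex{0,3,2} = 1
G(22) = mex{1,0,3} = 2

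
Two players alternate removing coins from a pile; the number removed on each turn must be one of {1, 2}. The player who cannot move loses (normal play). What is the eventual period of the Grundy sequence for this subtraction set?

n :  0  1  2  3  4  5  6  7  8  9 10 11 12 13 14
G :  0  1  2  0  1  2  0  1  2  0  1  2  0  1  2
G(n+3) = G(n) holds for n = 0,…,1 (a full window of length max(S) = 2), so the sequence is purely periodic with period 3.

3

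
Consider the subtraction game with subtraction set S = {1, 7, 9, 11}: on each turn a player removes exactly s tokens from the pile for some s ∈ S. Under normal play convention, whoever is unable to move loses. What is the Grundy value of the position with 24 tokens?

0

n :  0  1  2  3  4  5  6  7  8  9 10 11 12 13 14 15 16 17 18 19 20 21 22 23 24
G :  0  1  0  1  0  1  0  1  0  1  0  1  0  1  0  1  0  1  0  1  0  1  0  1  0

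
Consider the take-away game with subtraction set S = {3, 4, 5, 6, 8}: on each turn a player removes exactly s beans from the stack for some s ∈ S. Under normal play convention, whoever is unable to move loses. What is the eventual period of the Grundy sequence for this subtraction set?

11

G(0) = 0
G(1) = mex{} = 0
G(2) = mex{} = 0
G(3) = mex{0} = 1
G(4) = mex{0,0} = 1
G(5) = mex{0,0,0} = 1
G(6) = mex{1,0,0,0} = 2
G(7) = mex{1,1,0,0} = 2
G(8) = mex{1,1,1,0,0} = 2
G(9) = mex{2,1,1,1,0} = 3
G(10) = mex{2,2,1,1,0} = 3
G(11) = mex{2,2,2,1,1} = 0
G(12) = mex{3,2,2,2,1} = 0
G(13) = mex{3,3,2,2,1} = 0
G(14) = mex{0,3,3,2,2} = 1
G(15) = mex{0,0,3,3,2} = 1
G(16) = mex{0,0,0,3,2} = 1
G(17) = mex{1,0,0,0,3} = 2
G(18) = mex{1,1,0,0,3} = 2
G(19) = mex{1,1,1,0,0} = 2
G(20) = mex{2,1,1,1,0} = 3
G(21) = mex{2,2,1,1,0} = 3
G(22) = mex{2,2,2,1,1} = 0
G(23) = mex{3,2,2,2,1} = 0
G(n+11) = G(n) holds for n = 0,…,7 (a full window of length max(S) = 8), so the sequence is purely periodic with period 11.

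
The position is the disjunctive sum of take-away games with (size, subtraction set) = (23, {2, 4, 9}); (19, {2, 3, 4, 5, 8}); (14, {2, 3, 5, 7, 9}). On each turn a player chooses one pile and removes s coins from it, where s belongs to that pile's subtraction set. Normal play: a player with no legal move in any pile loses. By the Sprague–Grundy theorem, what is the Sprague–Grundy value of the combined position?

Pile A, S = {2, 4, 9}:
n :  0  1  2  3  4  5  6  7  8  9 10 11 12 13 14 15 16 17 18 19 20 21 22 23
G :  0  0  1  1  2  2  0  0  1  1  2  2  0  0  1  1  2  2  0  0  1  1  2  2
G_A(23) = 2.
Pile B, S = {2, 3, 4, 5, 8}:
n :  0  1  2  3  4  5  6  7  8  9 10 11 12 13 14 15 16 17 18 19
G :  0  0  1  1  2  2  3  0  4  1  5  2  3  0  0  1  1  2  2  3
G_B(19) = 3.
Pile C, S = {2, 3, 5, 7, 9}:
n :  0  1  2  3  4  5  6  7  8  9 10 11 12 13 14
G :  0  0  1  1  2  2  3  3  4  4  5  0  0  1  1
G_C(14) = 1.
Combined Grundy value = 2 ⊕ 3 ⊕ 1 = 0.

0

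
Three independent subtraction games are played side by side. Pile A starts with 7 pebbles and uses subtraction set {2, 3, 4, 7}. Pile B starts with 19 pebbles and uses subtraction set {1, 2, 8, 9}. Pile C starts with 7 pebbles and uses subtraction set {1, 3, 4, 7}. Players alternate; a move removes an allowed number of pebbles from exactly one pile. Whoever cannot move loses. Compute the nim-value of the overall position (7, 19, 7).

Pile A, S = {2, 3, 4, 7}:
G(0) = 0
G(1) = mex{} = 0
G(2) = mex{0} = 1
G(3) = mex{0,0} = 1
G(4) = mex{1,0,0} = 2
G(5) = mex{1,1,0} = 2
G(6) = mex{2,1,1} = 0
G(7) = mex{2,2,1,0} = 3
G_A(7) = 3.
Pile B, S = {1, 2, 8, 9}:
G(0) = 0
G(1) = mex{0} = 1
G(2) = mex{1,0} = 2
G(3) = mex{2,1} = 0
G(4) = mex{0,2} = 1
G(5) = mex{1,0} = 2
G(6) = mex{2,1} = 0
G(7) = mex{0,2} = 1
G(8) = mex{1,0,0} = 2
G(9) = mex{2,1,1,0} = 3
G(10) = mex{3,2,2,1} = 0
G(11) = mex{0,3,0,2} = 1
G(12) = mex{1,0,1,0} = 2
G(13) = mex{2,1,2,1} = 0
G(14) = mex{0,2,0,2} = 1
G(15) = mex{1,0,1,0} = 2
G(16) = mex{2,1,2,1} = 0
G(17) = mex{0,2,3,2} = 1
G(18) = mex{1,0,0,3} = 2
G(19) = mex{2,1,1,0} = 3
G_B(19) = 3.
Pile C, S = {1, 3, 4, 7}:
G(0) = 0
G(1) = mex{0} = 1
G(2) = mex{1} = 0
G(3) = mex{0,0} = 1
G(4) = mex{1,1,0} = 2
G(5) = mex{2,0,1} = 3
G(6) = mex{3,1,0} = 2
G(7) = mex{2,2,1,0} = 3
G_C(7) = 3.
Combined Grundy value = 3 ⊕ 3 ⊕ 3 = 3.

3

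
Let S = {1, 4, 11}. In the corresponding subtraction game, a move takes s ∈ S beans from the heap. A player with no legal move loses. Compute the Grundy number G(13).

1

n :  0  1  2  3  4  5  6  7  8  9 10 11 12 13
G :  0  1  0  1  2  0  1  0  1  2  0  1  0  1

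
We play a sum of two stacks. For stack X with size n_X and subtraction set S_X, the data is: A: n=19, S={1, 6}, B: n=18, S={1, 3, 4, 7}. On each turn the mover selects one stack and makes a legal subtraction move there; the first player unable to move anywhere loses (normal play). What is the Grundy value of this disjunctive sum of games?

1

Stack A, S = {1, 6}:
G(0) = 0
G(1) = mex{0} = 1
G(2) = mex{1} = 0
G(3) = mex{0} = 1
G(4) = mex{1} = 0
G(5) = mex{0} = 1
G(6) = mex{1,0} = 2
G(7) = mex{2,1} = 0
G(8) = mex{0,0} = 1
G(9) = mex{1,1} = 0
G(10) = mex{0,0} = 1
G(11) = mex{1,1} = 0
G(12) = mex{0,2} = 1
G(13) = mex{1,0} = 2
G(14) = mex{2,1} = 0
G(15) = mex{0,0} = 1
G(16) = mex{1,1} = 0
G(17) = mex{0,0} = 1
G(18) = mex{1,1} = 0
G(19) = mex{0,2} = 1
G_A(19) = 1.
Stack B, S = {1, 3, 4, 7}:
G(0) = 0
G(1) = mex{0} = 1
G(2) = mex{1} = 0
G(3) = mex{0,0} = 1
G(4) = mex{1,1,0} = 2
G(5) = mex{2,0,1} = 3
G(6) = mex{3,1,0} = 2
G(7) = mex{2,2,1,0} = 3
G(8) = mex{3,3,2,1} = 0
G(9) = mex{0,2,3,0} = 1
G(10) = mex{1,3,2,1} = 0
G(11) = mex{0,0,3,2} = 1
G(12) = mex{1,1,0,3} = 2
G(13) = mex{2,0,1,2} = 3
G(14) = mex{3,1,0,3} = 2
G(15) = mex{2,2,1,0} = 3
G(16) = mex{3,3,2,1} = 0
G(17) = mex{0,2,3,0} = 1
G(18) = mex{1,3,2,1} = 0
G_B(18) = 0.
Combined Grundy value = 1 ⊕ 0 = 1.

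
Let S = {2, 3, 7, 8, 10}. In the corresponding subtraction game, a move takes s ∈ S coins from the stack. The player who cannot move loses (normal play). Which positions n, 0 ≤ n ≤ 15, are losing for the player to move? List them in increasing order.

n :  0  1  2  3  4  5  6  7  8  9 10 11 12 13 14 15
G :  0  0  1  1  2  0  0  1  1  2  2  3  3  4  4  2
P-positions are exactly the n with G(n) = 0.

0, 1, 5, 6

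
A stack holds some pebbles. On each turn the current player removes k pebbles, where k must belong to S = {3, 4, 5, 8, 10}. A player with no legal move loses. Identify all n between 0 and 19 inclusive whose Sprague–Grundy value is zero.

G(0) = 0
G(1) = mex{} = 0
G(2) = mex{} = 0
G(3) = mex{0} = 1
G(4) = mex{0,0} = 1
G(5) = mex{0,0,0} = 1
G(6) = mex{1,0,0} = 2
G(7) = mex{1,1,0} = 2
G(8) = mex{1,1,1,0} = 2
G(9) = mex{2,1,1,0} = 3
G(10) = mex{2,2,1,0,0} = 3
G(11) = mex{2,2,2,1,0} = 3
G(12) = mex{3,2,2,1,0} = 4
G(13) = mex{3,3,2,1,1} = 0
G(14) = mex{3,3,3,2,1} = 0
G(15) = mex{4,3,3,2,1} = 0
G(16) = mex{0,4,3,2,2} = 1
G(17) = mex{0,0,4,3,2} = 1
G(18) = mex{0,0,0,3,2} = 1
G(19) = mex{1,0,0,3,3} = 2
P-positions are exactly the n with G(n) = 0.

0, 1, 2, 13, 14, 15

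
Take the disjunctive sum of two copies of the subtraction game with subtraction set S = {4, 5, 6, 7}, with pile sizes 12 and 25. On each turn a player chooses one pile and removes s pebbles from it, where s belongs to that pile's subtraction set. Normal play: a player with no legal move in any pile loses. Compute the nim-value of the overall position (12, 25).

0

All piles use S = {4, 5, 6, 7}:
n :  0  1  2  3  4  5  6  7  8  9 10 11 12 13 14 15 16 17 18 19 20 21 22 23 24 25
G :  0  0  0  0  1  1  1  1  2  2  2  0  0  0  0  1  1  1  1  2  2  2  0  0  0  0
Pile A: G(12) = 0.
Pile B: G(25) = 0.
Combined Grundy value = 0 ⊕ 0 = 0.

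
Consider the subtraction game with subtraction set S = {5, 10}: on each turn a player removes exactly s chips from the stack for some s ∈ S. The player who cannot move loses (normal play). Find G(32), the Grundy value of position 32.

0

G(0) = 0
G(1) = mex{} = 0
G(2) = mex{} = 0
G(3) = mex{} = 0
G(4) = mex{} = 0
G(5) = mex{0} = 1
G(6) = mex{0} = 1
G(7) = mex{0} = 1
G(8) = mex{0} = 1
G(9) = mex{0} = 1
G(10) = mex{1,0} = 2
G(11) = mex{1,0} = 2
G(12) = mex{1,0} = 2
G(13) = mex{1,0} = 2
G(14) = mex{1,0} = 2
G(15) = mex{2,1} = 0
G(16) = mex{2,1} = 0
G(17) = mex{2,1} = 0
G(18) = mex{2,1} = 0
G(19) = mex{2,1} = 0
G(20) = mex{0,2} = 1
G(21) = mex{0,2} = 1
G(22) = mex{0,2} = 1
G(23) = mex{0,2} = 1
G(24) = mex{0,2} = 1
G(25) = mex{1,0} = 2
G(26) = mex{1,0} = 2
G(27) = mex{1,0} = 2
G(28) = mex{1,0} = 2
G(29) = mex{1,0} = 2
G(30) = mex{2,1} = 0
G(31) = mex{2,1} = 0
G(32) = mex{2,1} = 0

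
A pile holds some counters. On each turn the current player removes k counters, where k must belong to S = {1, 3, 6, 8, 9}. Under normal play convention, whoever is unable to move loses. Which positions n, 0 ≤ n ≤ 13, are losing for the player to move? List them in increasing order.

0, 2, 4

G(0) = 0
G(1) = mex{0} = 1
G(2) = mex{1} = 0
G(3) = mex{0,0} = 1
G(4) = mex{1,1} = 0
G(5) = mex{0,0} = 1
G(6) = mex{1,1,0} = 2
G(7) = mex{2,0,1} = 3
G(8) = mex{3,1,0,0} = 2
G(9) = mex{2,2,1,1,0} = 3
G(10) = mex{3,3,0,0,1} = 2
G(11) = mex{2,2,1,1,0} = 3
G(12) = mex{3,3,2,0,1} = 4
G(13) = mex{4,2,3,1,0} = 5
P-positions are exactly the n with G(n) = 0.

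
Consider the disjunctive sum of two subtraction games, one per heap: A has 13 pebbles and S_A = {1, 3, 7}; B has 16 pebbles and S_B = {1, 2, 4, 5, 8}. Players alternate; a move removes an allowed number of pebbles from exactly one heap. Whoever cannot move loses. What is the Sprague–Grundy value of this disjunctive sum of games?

Heap A, S = {1, 3, 7}:
n :  0  1  2  3  4  5  6  7  8  9 10 11 12 13
G :  0  1  0  1  0  1  0  1  0  1  0  1  0  1
G_A(13) = 1.
Heap B, S = {1, 2, 4, 5, 8}:
G(0) = 0
G(1) = mex{0} = 1
G(2) = mex{1,0} = 2
G(3) = mex{2,1} = 0
G(4) = mex{0,2,0} = 1
G(5) = mex{1,0,1,0} = 2
G(6) = mex{2,1,2,1} = 0
G(7) = mex{0,2,0,2} = 1
G(8) = mex{1,0,1,0,0} = 2
G(9) = mex{2,1,2,1,1} = 0
G(10) = mex{0,2,0,2,2} = 1
G(11) = mex{1,0,1,0,0} = 2
G(12) = mex{2,1,2,1,1} = 0
G(13) = mex{0,2,0,2,2} = 1
G(14) = mex{1,0,1,0,0} = 2
G(15) = mex{2,1,2,1,1} = 0
G(16) = mex{0,2,0,2,2} = 1
G_B(16) = 1.
Combined Grundy value = 1 ⊕ 1 = 0.

0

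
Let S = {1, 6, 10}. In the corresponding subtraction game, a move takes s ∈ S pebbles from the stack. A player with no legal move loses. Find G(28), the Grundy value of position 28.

G(0) = 0
G(1) = mex{0} = 1
G(2) = mex{1} = 0
G(3) = mex{0} = 1
G(4) = mex{1} = 0
G(5) = mex{0} = 1
G(6) = mex{1,0} = 2
G(7) = mex{2,1} = 0
G(8) = mex{0,0} = 1
G(9) = mex{1,1} = 0
G(10) = mex{0,0,0} = 1
G(11) = mex{1,1,1} = 0
G(12) = mex{0,2,0} = 1
G(13) = mex{1,0,1} = 2
G(14) = mex{2,1,0} = 3
G(15) = mex{3,0,1} = 2
G(16) = mex{2,1,2} = 0
G(17) = mex{0,0,0} = 1
G(18) = mex{1,1,1} = 0
G(19) = mex{0,2,0} = 1
G(20) = mex{1,3,1} = 0
G(21) = mex{0,2,0} = 1
G(22) = mex{1,0,1} = 2
G(23) = mex{2,1,2} = 0
G(24) = mex{0,0,3} = 1
G(25) = mex{1,1,2} = 0
G(26) = mex{0,0,0} = 1
G(27) = mex{1,1,1} = 0
G(28) = mex{0,2,0} = 1

1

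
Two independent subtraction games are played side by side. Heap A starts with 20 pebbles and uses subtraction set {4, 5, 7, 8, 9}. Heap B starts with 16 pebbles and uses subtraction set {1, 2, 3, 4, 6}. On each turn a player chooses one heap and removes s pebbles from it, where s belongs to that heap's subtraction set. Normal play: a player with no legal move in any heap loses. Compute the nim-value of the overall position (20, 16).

0

Heap A, S = {4, 5, 7, 8, 9}:
n :  0  1  2  3  4  5  6  7  8  9 10 11 12 13 14 15 16 17 18 19 20
G :  0  0  0  0  1  1  1  1  2  2  2  2  3  0  0  0  0  1  1  1  1
G_A(20) = 1.
Heap B, S = {1, 2, 3, 4, 6}:
G(0) = 0
G(1) = mex{0} = 1
G(2) = mex{1,0} = 2
G(3) = mex{2,1,0} = 3
G(4) = mex{3,2,1,0} = 4
G(5) = mex{4,3,2,1} = 0
G(6) = mex{0,4,3,2,0} = 1
G(7) = mex{1,0,4,3,1} = 2
G(8) = mex{2,1,0,4,2} = 3
G(9) = mex{3,2,1,0,3} = 4
G(10) = mex{4,3,2,1,4} = 0
G(11) = mex{0,4,3,2,0} = 1
G(12) = mex{1,0,4,3,1} = 2
G(13) = mex{2,1,0,4,2} = 3
G(14) = mex{3,2,1,0,3} = 4
G(15) = mex{4,3,2,1,4} = 0
G(16) = mex{0,4,3,2,0} = 1
G_B(16) = 1.
Combined Grundy value = 1 ⊕ 1 = 0.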